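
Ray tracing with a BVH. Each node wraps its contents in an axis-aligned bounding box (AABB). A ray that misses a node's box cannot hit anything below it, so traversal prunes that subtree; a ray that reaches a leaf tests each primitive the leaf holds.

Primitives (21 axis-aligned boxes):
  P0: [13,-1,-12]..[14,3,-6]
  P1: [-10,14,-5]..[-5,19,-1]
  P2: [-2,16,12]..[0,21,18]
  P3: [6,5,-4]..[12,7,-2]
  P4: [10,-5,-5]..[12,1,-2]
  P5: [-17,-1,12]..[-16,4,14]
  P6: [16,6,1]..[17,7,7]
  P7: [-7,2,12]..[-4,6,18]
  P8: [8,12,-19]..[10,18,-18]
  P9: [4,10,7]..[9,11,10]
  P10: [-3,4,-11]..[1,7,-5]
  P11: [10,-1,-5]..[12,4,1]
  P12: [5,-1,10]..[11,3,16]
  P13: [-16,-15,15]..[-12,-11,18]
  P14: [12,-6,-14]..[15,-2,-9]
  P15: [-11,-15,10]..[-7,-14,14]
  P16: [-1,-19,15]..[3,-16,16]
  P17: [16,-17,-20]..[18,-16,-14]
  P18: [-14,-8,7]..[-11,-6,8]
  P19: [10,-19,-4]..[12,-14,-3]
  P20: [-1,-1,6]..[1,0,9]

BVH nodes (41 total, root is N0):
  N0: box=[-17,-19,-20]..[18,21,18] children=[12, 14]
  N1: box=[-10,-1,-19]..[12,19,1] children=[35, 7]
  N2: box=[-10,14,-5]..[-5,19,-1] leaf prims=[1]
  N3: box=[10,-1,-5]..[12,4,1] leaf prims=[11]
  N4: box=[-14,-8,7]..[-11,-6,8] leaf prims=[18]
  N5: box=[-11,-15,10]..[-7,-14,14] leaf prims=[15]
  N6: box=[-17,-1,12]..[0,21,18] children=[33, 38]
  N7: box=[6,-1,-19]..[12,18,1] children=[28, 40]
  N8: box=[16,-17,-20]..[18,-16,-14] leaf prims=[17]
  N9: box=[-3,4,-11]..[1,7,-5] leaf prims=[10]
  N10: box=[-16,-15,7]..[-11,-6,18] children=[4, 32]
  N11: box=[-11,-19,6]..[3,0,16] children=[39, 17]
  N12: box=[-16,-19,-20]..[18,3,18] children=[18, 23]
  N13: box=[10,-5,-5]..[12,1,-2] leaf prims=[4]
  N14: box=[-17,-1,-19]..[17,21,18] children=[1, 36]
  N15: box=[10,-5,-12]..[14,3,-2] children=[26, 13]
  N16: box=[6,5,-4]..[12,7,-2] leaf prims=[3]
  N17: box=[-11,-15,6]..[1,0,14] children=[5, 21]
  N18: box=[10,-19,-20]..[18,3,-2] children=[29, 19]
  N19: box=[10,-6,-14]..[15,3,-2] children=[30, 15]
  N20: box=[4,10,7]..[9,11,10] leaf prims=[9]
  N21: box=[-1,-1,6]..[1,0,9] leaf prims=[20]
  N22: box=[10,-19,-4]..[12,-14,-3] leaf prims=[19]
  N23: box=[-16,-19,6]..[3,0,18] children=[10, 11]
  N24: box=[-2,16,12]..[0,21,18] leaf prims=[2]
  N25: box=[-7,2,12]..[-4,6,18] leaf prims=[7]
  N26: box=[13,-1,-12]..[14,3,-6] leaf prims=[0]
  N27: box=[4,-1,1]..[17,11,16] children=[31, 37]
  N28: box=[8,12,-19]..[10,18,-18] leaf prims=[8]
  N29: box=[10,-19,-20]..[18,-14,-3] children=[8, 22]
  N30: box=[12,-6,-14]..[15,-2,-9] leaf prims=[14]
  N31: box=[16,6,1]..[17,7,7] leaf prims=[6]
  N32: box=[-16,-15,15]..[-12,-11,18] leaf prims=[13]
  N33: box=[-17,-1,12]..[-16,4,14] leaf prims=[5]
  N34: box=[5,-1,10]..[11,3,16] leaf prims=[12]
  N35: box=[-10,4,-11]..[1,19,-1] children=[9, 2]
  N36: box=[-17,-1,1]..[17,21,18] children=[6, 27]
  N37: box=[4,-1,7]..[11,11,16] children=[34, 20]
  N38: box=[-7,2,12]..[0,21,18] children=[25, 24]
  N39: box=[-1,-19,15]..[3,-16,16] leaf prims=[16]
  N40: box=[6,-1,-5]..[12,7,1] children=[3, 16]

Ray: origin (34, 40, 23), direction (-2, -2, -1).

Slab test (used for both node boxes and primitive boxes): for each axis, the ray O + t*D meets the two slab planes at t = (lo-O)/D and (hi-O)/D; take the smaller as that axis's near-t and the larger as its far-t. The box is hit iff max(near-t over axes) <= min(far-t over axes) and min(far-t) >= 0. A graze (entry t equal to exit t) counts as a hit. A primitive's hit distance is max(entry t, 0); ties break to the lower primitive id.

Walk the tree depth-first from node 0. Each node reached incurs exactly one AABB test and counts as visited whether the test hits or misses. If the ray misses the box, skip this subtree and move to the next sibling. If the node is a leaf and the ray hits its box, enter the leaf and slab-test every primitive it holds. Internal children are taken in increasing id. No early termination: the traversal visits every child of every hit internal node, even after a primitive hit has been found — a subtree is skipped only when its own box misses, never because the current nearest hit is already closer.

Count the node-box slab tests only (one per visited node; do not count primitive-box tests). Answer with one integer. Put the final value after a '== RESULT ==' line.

Trace the traversal:
N0 x:[8,51/2] y:[19/2,59/2] z:[5,43] -> hit [19/2,51/2], descend [12, 14]
  N12 x:[8,25] y:[37/2,59/2] z:[5,43] -> hit [37/2,25], descend [18, 23]
    N18 x:[8,12] y:[37/2,59/2] z:[25,43] -> miss, prune
    N23 x:[31/2,25] y:[20,59/2] z:[5,17] -> miss, prune
  N14 x:[17/2,51/2] y:[19/2,41/2] z:[5,42] -> hit [19/2,41/2], descend [1, 36]
    N1 x:[11,22] y:[21/2,41/2] z:[22,42] -> miss, prune
    N36 x:[17/2,51/2] y:[19/2,41/2] z:[5,22] -> hit [19/2,41/2], descend [6, 27]
      N6 x:[17,51/2] y:[19/2,41/2] z:[5,11] -> miss, prune
      N27 x:[17/2,15] y:[29/2,41/2] z:[7,22] -> hit [29/2,15], descend [31, 37]
        N31 x:[17/2,9] y:[33/2,17] z:[16,22] -> miss, prune
        N37 x:[23/2,15] y:[29/2,41/2] z:[7,16] -> hit [29/2,15], descend [20, 34]
          N20 x:[25/2,15] y:[29/2,15] z:[13,16] -> hit [29/2,15] leaf, test {P9@t=29/2}
          N34 x:[23/2,29/2] y:[37/2,41/2] z:[7,13] -> miss, prune

Summary -> nodes [0, 12, 18, 23, 14, 1, 36, 6, 27, 31, 37, 20, 34]; box-tests=13; leaf-entries=1; first=P9

== RESULT ==
13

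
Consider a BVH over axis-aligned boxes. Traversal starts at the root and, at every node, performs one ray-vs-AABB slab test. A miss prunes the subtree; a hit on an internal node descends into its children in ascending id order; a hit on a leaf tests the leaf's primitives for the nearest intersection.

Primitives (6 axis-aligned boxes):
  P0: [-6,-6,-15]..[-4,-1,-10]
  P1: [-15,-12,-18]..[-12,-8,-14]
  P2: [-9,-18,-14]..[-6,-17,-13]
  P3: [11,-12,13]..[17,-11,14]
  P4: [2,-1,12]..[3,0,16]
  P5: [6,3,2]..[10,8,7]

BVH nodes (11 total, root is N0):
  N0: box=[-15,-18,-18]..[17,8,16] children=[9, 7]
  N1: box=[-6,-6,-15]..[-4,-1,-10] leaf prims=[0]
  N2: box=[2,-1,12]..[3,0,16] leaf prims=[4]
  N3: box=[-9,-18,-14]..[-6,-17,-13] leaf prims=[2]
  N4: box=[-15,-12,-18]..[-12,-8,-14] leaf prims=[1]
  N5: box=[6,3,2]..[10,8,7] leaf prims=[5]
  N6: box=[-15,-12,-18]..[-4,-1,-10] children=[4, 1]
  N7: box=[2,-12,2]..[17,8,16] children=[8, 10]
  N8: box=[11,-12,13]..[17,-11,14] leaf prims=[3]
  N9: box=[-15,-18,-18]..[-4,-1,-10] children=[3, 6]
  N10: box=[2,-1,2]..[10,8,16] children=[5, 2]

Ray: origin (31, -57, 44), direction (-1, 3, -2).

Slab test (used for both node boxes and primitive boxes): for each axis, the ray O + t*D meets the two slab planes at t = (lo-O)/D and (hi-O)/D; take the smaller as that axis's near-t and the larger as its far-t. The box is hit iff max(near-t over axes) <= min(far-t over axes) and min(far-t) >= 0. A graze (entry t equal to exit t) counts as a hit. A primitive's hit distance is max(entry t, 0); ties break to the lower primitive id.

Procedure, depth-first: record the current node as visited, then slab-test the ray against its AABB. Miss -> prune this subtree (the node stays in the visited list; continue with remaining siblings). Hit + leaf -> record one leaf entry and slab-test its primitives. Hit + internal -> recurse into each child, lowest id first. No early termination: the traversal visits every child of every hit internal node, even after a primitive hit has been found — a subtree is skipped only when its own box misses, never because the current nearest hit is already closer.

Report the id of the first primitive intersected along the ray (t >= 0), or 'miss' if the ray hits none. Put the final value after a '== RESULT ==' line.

Walk:
N0 x:[14,46] y:[13,65/3] z:[14,31] -> hit [14,65/3], descend [7, 9]
  N7 x:[14,29] y:[15,65/3] z:[14,21] -> hit [15,21], descend [8, 10]
    N8 x:[14,20] y:[15,46/3] z:[15,31/2] -> hit [15,46/3] leaf, test {P3@t=15}
    N10 x:[21,29] y:[56/3,65/3] z:[14,21] -> hit [21,21], descend [2, 5]
      N2 x:[28,29] y:[56/3,19] z:[14,16] -> miss, prune
      N5 x:[21,25] y:[20,65/3] z:[37/2,21] -> hit [21,21] leaf, test {P5@t=21}
  N9 x:[35,46] y:[13,56/3] z:[27,31] -> miss, prune

Visited [0, 7, 8, 10, 2, 5, 9]. Tests: 7 box, 2 leaf. Nearest: P3.

== RESULT ==
3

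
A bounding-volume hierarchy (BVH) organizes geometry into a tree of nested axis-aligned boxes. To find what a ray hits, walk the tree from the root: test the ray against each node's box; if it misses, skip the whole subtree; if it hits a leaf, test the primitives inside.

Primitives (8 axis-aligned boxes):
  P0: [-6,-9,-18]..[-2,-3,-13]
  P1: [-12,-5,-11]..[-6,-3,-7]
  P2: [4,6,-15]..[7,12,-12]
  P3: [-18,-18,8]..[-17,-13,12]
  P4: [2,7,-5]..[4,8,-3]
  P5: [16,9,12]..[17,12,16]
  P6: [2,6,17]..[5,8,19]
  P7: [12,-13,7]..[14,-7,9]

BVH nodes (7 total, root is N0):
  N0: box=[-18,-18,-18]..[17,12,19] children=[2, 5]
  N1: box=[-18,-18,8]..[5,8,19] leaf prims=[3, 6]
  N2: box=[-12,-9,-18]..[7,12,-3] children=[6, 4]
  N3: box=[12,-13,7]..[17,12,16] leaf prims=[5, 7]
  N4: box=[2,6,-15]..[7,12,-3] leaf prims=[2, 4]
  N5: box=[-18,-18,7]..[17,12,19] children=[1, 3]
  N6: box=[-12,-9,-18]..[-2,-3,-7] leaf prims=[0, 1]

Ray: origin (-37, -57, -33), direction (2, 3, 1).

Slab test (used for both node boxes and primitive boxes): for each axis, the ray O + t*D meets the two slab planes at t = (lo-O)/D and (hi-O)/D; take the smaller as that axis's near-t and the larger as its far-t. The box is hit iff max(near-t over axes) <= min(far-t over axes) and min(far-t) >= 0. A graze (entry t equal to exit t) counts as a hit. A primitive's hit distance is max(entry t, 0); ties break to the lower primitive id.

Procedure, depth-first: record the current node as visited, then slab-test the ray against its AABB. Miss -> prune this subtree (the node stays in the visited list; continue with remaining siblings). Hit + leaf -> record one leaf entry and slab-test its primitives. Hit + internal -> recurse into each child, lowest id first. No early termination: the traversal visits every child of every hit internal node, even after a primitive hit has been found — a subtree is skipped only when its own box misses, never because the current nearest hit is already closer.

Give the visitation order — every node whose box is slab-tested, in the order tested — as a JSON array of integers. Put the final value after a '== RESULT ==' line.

Traverse from the root:
N0 x:[19/2,27] y:[13,23] z:[15,52] -> hit [15,23], descend [2, 5]
  N2 x:[25/2,22] y:[16,23] z:[15,30] -> hit [16,22], descend [4, 6]
    N4 x:[39/2,22] y:[21,23] z:[18,30] -> hit [21,22] leaf, test {P2@t=21, P4(miss)}
    N6 x:[25/2,35/2] y:[16,18] z:[15,26] -> hit [16,35/2] leaf, test {P0@t=16, P1(miss)}
  N5 x:[19/2,27] y:[13,23] z:[40,52] -> miss, prune

Visited [0, 2, 4, 6, 5]. Tests: 5 box, 2 leaf. Nearest: P0.

== RESULT ==
[0, 2, 4, 6, 5]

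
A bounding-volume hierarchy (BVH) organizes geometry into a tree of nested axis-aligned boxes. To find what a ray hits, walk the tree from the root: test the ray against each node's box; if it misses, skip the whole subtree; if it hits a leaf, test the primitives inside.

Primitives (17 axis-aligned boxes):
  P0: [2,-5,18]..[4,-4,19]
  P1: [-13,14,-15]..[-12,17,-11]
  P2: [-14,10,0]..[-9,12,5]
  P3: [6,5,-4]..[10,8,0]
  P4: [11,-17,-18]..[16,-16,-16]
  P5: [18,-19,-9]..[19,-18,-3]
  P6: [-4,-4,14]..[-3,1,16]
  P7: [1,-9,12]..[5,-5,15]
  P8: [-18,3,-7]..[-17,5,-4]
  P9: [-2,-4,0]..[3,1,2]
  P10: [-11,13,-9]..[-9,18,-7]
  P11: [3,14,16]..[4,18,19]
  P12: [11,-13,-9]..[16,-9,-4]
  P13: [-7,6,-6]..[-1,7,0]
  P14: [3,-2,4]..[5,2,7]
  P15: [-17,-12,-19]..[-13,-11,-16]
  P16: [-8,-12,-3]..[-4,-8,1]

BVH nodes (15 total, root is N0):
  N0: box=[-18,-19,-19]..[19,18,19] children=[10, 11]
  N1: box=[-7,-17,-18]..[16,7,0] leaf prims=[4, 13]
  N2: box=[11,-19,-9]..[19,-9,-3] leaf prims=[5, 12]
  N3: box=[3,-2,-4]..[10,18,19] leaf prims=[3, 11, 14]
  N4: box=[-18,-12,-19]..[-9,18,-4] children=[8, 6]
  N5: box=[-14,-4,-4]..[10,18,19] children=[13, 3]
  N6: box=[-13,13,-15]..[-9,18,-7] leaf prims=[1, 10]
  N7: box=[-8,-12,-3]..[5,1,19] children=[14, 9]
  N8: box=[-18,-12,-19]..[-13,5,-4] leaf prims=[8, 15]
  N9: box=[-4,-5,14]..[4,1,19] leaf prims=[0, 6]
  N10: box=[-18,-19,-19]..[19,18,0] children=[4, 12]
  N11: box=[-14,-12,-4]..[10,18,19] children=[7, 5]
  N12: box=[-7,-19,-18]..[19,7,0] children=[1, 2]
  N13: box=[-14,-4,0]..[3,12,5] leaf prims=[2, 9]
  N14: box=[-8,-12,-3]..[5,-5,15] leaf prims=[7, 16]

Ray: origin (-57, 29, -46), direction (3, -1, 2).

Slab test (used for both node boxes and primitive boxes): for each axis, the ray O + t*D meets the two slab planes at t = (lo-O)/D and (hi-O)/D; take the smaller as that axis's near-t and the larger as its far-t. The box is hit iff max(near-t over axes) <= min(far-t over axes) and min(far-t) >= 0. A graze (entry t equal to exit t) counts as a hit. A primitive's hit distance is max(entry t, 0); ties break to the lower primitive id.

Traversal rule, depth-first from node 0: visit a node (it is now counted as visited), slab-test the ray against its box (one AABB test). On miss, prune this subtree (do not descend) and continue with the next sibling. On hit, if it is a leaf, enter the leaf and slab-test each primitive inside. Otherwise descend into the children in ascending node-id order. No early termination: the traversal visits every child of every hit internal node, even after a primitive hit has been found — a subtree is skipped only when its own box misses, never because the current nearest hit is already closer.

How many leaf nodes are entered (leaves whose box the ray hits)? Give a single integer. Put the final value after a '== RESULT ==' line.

Traverse from the root:
N0 x:[13,76/3] y:[11,48] z:[27/2,65/2] -> hit [27/2,76/3], descend [10, 11]
  N10 x:[13,76/3] y:[11,48] z:[27/2,23] -> hit [27/2,23], descend [4, 12]
    N4 x:[13,16] y:[11,41] z:[27/2,21] -> hit [27/2,16], descend [6, 8]
      N6 x:[44/3,16] y:[11,16] z:[31/2,39/2] -> hit [31/2,16] leaf, test {P1(miss), P10(miss)}
      N8 x:[13,44/3] y:[24,41] z:[27/2,21] -> miss, prune
    N12 x:[50/3,76/3] y:[22,48] z:[14,23] -> hit [22,23], descend [1, 2]
      N1 x:[50/3,73/3] y:[22,46] z:[14,23] -> hit [22,23] leaf, test {P4(miss), P13(miss)}
      N2 x:[68/3,76/3] y:[38,48] z:[37/2,43/2] -> miss, prune
  N11 x:[43/3,67/3] y:[11,41] z:[21,65/2] -> hit [21,67/3], descend [5, 7]
    N5 x:[43/3,67/3] y:[11,33] z:[21,65/2] -> hit [21,67/3], descend [3, 13]
      N3 x:[20,67/3] y:[11,31] z:[21,65/2] -> hit [21,67/3] leaf, test {P3@t=21, P11(miss), P14(miss)}
      N13 x:[43/3,20] y:[17,33] z:[23,51/2] -> miss, prune
    N7 x:[49/3,62/3] y:[28,41] z:[43/2,65/2] -> miss, prune

Summary -> nodes [0, 10, 4, 6, 8, 12, 1, 2, 11, 5, 3, 13, 7]; box-tests=13; leaf-entries=3; first=P3

== RESULT ==
3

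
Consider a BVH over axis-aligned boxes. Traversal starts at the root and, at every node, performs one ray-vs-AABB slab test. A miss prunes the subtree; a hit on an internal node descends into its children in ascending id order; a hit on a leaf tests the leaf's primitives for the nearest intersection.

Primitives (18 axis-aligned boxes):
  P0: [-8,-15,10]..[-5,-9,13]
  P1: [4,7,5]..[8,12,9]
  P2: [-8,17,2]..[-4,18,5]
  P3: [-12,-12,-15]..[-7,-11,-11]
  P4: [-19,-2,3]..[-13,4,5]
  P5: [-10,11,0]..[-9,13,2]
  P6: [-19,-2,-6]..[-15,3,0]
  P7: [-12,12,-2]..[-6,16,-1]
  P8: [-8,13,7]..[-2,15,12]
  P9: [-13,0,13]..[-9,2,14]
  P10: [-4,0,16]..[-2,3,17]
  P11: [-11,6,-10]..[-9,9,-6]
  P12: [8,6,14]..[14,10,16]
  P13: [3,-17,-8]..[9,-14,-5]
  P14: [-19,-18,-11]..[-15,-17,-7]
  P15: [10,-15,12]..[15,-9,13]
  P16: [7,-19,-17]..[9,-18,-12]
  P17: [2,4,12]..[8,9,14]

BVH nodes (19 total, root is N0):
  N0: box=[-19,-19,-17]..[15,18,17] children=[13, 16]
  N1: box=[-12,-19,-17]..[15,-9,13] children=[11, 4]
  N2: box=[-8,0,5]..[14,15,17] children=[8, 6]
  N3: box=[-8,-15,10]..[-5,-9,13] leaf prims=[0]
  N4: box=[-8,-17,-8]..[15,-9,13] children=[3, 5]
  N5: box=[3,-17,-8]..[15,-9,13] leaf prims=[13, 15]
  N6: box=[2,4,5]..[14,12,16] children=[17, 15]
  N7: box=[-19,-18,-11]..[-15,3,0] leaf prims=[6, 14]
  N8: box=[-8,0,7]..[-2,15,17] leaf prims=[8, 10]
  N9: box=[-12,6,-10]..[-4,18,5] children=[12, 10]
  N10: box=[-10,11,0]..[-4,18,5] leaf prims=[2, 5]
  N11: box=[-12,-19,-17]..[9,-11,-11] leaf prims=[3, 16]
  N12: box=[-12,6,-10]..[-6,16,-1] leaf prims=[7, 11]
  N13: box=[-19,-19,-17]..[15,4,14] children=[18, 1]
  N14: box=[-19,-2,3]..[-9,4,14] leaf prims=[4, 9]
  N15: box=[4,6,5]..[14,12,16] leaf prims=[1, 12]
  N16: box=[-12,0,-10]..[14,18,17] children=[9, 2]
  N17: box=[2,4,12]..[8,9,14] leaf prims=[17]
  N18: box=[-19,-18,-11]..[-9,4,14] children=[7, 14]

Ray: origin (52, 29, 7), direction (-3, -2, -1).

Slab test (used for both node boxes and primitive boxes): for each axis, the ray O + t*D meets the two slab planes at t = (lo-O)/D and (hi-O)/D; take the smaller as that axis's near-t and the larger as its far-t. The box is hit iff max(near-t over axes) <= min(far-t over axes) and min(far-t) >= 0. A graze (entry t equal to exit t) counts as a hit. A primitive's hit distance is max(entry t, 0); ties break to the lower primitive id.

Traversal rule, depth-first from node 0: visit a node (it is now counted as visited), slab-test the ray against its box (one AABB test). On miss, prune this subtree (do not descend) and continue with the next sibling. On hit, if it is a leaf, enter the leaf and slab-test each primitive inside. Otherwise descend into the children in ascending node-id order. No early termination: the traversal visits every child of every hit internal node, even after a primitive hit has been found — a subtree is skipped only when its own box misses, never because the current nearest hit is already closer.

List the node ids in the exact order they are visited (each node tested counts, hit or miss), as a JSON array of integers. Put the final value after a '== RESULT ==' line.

Trace the traversal:
N0 x:[37/3,71/3] y:[11/2,24] z:[-10,24] -> hit [37/3,71/3], descend [13, 16]
  N13 x:[37/3,71/3] y:[25/2,24] z:[-7,24] -> hit [25/2,71/3], descend [1, 18]
    N1 x:[37/3,64/3] y:[19,24] z:[-6,24] -> hit [19,64/3], descend [4, 11]
      N4 x:[37/3,20] y:[19,23] z:[-6,15] -> miss, prune
      N11 x:[43/3,64/3] y:[20,24] z:[18,24] -> hit [20,64/3] leaf, test {P3@t=20, P16(miss)}
    N18 x:[61/3,71/3] y:[25/2,47/2] z:[-7,18] -> miss, prune
  N16 x:[38/3,64/3] y:[11/2,29/2] z:[-10,17] -> hit [38/3,29/2], descend [2, 9]
    N2 x:[38/3,20] y:[7,29/2] z:[-10,2] -> miss, prune
    N9 x:[56/3,64/3] y:[11/2,23/2] z:[2,17] -> miss, prune

9 AABB tests over nodes [0, 13, 1, 4, 11, 18, 16, 2, 9]; 1 leaf entered; closest P3.

== RESULT ==
[0, 13, 1, 4, 11, 18, 16, 2, 9]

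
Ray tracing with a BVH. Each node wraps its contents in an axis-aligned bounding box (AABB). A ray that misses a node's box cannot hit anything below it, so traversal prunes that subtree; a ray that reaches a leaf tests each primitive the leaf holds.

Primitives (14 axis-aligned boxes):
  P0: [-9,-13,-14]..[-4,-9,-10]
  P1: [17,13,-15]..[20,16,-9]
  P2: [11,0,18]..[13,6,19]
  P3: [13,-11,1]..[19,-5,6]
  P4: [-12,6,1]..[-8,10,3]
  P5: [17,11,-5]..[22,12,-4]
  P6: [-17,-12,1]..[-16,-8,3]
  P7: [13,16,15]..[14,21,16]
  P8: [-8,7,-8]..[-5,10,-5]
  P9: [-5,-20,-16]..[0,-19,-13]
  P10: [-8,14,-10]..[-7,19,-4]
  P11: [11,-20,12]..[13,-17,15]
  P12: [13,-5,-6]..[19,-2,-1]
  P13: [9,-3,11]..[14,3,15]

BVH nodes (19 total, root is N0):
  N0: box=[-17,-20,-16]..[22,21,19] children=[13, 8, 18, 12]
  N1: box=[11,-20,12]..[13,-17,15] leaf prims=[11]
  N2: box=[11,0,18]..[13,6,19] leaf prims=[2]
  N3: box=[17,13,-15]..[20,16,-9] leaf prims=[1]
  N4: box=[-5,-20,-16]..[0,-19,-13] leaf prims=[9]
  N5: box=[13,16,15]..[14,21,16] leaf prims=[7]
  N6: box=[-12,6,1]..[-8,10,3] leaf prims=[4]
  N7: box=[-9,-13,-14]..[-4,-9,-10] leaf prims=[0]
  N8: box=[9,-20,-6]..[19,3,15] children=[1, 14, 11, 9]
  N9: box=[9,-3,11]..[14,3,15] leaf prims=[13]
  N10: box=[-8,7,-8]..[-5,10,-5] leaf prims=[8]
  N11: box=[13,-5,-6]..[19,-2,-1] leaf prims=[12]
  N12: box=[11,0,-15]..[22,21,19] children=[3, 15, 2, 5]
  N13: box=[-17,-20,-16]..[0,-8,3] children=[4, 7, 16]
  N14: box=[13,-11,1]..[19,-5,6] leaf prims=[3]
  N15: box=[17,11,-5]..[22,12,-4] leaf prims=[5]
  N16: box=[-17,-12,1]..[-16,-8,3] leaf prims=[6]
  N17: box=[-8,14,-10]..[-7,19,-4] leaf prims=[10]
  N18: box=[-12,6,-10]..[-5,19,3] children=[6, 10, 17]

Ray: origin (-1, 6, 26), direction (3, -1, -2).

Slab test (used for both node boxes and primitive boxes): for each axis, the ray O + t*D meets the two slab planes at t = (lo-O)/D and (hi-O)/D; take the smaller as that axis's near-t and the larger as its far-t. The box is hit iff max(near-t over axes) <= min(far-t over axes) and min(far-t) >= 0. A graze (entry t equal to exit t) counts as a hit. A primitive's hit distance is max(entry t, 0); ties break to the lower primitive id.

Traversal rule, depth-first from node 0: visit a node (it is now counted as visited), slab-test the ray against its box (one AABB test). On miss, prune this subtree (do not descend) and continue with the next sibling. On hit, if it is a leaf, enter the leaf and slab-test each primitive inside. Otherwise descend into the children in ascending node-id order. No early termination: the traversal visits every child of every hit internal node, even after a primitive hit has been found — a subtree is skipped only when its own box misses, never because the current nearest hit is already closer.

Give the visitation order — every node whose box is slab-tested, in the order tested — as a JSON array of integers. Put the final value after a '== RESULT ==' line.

Traverse from the root:
N0 x:[-16/3,23/3] y:[-15,26] z:[7/2,21] -> hit [7/2,23/3], descend [8, 12, 13, 18]
  N8 x:[10/3,20/3] y:[3,26] z:[11/2,16] -> hit [11/2,20/3], descend [1, 9, 11, 14]
    N1 x:[4,14/3] y:[23,26] z:[11/2,7] -> miss, prune
    N9 x:[10/3,5] y:[3,9] z:[11/2,15/2] -> miss, prune
    N11 x:[14/3,20/3] y:[8,11] z:[27/2,16] -> miss, prune
    N14 x:[14/3,20/3] y:[11,17] z:[10,25/2] -> miss, prune
  N12 x:[4,23/3] y:[-15,6] z:[7/2,41/2] -> hit [4,6], descend [2, 3, 5, 15]
    N2 x:[4,14/3] y:[0,6] z:[7/2,4] -> hit [4,4] leaf, test {P2@t=4}
    N3 x:[6,7] y:[-10,-7] z:[35/2,41/2] -> miss, prune
    N5 x:[14/3,5] y:[-15,-10] z:[5,11/2] -> miss, prune
    N15 x:[6,23/3] y:[-6,-5] z:[15,31/2] -> miss, prune
  N13 x:[-16/3,1/3] y:[14,26] z:[23/2,21] -> miss, prune
  N18 x:[-11/3,-4/3] y:[-13,0] z:[23/2,18] -> miss, prune

order=[0, 8, 1, 9, 11, 14, 12, 2, 3, 5, 15, 13, 18]  |boxes|=13  |leaves|=1  hit=P2

== RESULT ==
[0, 8, 1, 9, 11, 14, 12, 2, 3, 5, 15, 13, 18]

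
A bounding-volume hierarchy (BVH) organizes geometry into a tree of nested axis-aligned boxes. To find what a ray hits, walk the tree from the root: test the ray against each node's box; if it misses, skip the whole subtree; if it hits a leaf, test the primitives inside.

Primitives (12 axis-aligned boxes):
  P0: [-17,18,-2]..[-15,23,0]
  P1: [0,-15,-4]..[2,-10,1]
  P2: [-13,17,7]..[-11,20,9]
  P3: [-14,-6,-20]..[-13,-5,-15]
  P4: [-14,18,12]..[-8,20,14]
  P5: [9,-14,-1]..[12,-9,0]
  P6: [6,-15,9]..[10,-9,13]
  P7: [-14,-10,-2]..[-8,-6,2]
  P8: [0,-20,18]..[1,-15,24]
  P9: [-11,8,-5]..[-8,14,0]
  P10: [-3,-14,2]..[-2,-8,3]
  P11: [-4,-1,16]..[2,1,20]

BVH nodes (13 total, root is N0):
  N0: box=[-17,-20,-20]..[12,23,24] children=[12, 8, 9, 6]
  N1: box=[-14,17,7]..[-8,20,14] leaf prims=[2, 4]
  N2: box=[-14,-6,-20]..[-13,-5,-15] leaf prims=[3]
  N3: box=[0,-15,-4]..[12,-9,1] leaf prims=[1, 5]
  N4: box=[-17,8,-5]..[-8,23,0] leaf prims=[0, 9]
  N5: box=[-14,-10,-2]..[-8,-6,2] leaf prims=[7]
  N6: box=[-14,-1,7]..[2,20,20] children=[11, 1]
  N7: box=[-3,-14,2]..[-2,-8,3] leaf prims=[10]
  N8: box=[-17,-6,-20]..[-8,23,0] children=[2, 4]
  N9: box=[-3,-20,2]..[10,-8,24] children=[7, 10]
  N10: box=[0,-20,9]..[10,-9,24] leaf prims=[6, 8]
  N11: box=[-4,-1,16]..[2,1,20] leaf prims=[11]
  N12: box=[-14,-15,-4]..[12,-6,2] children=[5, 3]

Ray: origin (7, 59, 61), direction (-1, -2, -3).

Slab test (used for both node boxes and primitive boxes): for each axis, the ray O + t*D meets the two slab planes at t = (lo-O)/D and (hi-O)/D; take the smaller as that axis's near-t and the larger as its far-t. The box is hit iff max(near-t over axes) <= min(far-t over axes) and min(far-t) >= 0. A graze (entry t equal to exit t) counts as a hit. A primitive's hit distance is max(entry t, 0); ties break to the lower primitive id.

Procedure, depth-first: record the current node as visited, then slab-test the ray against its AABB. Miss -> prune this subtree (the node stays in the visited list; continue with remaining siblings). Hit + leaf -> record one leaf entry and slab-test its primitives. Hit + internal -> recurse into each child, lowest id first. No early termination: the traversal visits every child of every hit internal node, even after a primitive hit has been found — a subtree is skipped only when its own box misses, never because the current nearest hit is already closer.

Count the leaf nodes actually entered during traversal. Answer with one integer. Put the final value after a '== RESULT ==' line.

Trace the traversal:
N0 x:[-5,24] y:[18,79/2] z:[37/3,27] -> hit [18,24], descend [6, 8, 9, 12]
  N6 x:[5,21] y:[39/2,30] z:[41/3,18] -> miss, prune
  N8 x:[15,24] y:[18,65/2] z:[61/3,27] -> hit [61/3,24], descend [2, 4]
    N2 x:[20,21] y:[32,65/2] z:[76/3,27] -> miss, prune
    N4 x:[15,24] y:[18,51/2] z:[61/3,22] -> hit [61/3,22] leaf, test {P0(miss), P9(miss)}
  N9 x:[-3,10] y:[67/2,79/2] z:[37/3,59/3] -> miss, prune
  N12 x:[-5,21] y:[65/2,37] z:[59/3,65/3] -> miss, prune

order=[0, 6, 8, 2, 4, 9, 12]  |boxes|=7  |leaves|=1  hit=miss

== RESULT ==
1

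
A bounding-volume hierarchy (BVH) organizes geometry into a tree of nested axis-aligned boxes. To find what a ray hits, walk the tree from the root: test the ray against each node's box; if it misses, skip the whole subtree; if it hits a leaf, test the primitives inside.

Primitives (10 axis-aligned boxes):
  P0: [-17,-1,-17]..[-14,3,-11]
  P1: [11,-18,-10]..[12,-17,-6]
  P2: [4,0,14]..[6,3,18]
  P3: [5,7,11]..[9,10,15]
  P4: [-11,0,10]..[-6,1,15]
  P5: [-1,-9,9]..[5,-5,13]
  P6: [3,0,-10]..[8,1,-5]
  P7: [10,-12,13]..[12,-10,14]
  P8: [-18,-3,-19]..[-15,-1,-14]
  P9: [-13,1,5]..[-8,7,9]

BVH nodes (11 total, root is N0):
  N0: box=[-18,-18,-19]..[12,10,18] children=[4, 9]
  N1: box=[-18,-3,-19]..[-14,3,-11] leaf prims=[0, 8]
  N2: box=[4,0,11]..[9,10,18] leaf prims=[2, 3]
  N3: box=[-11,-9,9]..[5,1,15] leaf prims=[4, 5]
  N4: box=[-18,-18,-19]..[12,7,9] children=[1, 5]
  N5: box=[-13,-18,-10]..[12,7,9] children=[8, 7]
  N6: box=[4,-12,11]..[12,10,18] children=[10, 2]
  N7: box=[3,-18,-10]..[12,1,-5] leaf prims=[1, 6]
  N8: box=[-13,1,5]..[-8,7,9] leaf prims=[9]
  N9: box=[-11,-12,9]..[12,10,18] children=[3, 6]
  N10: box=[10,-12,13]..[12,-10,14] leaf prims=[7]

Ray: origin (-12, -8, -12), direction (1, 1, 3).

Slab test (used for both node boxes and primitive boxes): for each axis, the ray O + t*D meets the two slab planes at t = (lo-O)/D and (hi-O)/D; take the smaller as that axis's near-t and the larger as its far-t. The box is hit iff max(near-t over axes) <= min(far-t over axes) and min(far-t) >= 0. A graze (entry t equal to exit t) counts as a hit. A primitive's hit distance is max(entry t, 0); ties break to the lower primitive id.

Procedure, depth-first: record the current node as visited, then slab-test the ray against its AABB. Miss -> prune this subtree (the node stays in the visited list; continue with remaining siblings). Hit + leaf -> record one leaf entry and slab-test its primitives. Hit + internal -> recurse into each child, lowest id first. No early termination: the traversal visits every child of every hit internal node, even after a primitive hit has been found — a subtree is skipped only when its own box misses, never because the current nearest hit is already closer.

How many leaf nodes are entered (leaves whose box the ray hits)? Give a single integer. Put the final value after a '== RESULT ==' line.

Traverse from the root:
N0 x:[-6,24] y:[-10,18] z:[-7/3,10] -> hit [-7/3,10], descend [4, 9]
  N4 x:[-6,24] y:[-10,15] z:[-7/3,7] -> hit [-7/3,7], descend [1, 5]
    N1 x:[-6,-2] y:[5,11] z:[-7/3,1/3] -> miss, prune
    N5 x:[-1,24] y:[-10,15] z:[2/3,7] -> hit [2/3,7], descend [7, 8]
      N7 x:[15,24] y:[-10,9] z:[2/3,7/3] -> miss, prune
      N8 x:[-1,4] y:[9,15] z:[17/3,7] -> miss, prune
  N9 x:[1,24] y:[-4,18] z:[7,10] -> hit [7,10], descend [3, 6]
    N3 x:[1,17] y:[-1,9] z:[7,9] -> hit [7,9] leaf, test {P4(miss), P5(miss)}
    N6 x:[16,24] y:[-4,18] z:[23/3,10] -> miss, prune

Summary -> nodes [0, 4, 1, 5, 7, 8, 9, 3, 6]; box-tests=9; leaf-entries=1; first=miss

== RESULT ==
1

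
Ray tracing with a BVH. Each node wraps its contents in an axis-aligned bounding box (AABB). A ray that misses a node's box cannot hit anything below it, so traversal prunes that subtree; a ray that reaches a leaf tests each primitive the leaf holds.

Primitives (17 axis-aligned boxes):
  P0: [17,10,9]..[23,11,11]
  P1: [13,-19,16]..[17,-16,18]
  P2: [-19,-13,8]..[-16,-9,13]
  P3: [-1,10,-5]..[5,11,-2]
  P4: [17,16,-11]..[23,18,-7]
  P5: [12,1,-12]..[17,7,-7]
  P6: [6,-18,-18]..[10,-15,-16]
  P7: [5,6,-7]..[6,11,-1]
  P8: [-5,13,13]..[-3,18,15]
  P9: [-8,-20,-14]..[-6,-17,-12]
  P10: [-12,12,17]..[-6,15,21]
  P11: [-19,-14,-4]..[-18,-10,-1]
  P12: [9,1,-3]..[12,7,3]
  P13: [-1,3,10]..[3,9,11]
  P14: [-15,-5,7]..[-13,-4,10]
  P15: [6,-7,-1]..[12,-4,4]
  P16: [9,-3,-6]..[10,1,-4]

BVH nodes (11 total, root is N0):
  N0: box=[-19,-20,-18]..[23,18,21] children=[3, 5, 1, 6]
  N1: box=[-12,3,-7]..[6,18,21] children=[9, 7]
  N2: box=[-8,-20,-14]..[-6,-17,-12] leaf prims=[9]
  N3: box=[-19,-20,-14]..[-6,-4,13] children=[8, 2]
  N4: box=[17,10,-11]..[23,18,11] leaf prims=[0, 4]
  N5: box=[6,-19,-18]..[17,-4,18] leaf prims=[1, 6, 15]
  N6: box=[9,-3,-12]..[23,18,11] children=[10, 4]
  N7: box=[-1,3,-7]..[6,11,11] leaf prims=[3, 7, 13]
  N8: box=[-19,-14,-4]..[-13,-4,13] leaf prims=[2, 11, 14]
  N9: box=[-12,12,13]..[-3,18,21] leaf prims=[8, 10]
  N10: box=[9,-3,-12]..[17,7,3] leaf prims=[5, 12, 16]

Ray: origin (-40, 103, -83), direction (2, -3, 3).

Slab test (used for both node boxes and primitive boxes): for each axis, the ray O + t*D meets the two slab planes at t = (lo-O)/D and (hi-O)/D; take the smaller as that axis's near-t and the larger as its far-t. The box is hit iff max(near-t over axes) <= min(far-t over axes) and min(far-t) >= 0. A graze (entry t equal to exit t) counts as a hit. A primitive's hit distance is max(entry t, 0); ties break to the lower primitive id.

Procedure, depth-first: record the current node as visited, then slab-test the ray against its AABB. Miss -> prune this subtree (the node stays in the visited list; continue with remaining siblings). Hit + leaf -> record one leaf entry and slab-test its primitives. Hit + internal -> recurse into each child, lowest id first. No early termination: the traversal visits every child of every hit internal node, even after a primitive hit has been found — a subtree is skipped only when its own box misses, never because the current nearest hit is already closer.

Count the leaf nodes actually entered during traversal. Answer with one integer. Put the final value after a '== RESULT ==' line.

Trace the traversal:
N0 x:[21/2,63/2] y:[85/3,41] z:[65/3,104/3] -> hit [85/3,63/2], descend [1, 3, 5, 6]
  N1 x:[14,23] y:[85/3,100/3] z:[76/3,104/3] -> miss, prune
  N3 x:[21/2,17] y:[107/3,41] z:[23,32] -> miss, prune
  N5 x:[23,57/2] y:[107/3,122/3] z:[65/3,101/3] -> miss, prune
  N6 x:[49/2,63/2] y:[85/3,106/3] z:[71/3,94/3] -> hit [85/3,94/3], descend [4, 10]
    N4 x:[57/2,63/2] y:[85/3,31] z:[24,94/3] -> hit [57/2,31] leaf, test {P0@t=92/3, P4(miss)}
    N10 x:[49/2,57/2] y:[32,106/3] z:[71/3,86/3] -> miss, prune

7 AABB tests over nodes [0, 1, 3, 5, 6, 4, 10]; 1 leaf entered; closest P0.

== RESULT ==
1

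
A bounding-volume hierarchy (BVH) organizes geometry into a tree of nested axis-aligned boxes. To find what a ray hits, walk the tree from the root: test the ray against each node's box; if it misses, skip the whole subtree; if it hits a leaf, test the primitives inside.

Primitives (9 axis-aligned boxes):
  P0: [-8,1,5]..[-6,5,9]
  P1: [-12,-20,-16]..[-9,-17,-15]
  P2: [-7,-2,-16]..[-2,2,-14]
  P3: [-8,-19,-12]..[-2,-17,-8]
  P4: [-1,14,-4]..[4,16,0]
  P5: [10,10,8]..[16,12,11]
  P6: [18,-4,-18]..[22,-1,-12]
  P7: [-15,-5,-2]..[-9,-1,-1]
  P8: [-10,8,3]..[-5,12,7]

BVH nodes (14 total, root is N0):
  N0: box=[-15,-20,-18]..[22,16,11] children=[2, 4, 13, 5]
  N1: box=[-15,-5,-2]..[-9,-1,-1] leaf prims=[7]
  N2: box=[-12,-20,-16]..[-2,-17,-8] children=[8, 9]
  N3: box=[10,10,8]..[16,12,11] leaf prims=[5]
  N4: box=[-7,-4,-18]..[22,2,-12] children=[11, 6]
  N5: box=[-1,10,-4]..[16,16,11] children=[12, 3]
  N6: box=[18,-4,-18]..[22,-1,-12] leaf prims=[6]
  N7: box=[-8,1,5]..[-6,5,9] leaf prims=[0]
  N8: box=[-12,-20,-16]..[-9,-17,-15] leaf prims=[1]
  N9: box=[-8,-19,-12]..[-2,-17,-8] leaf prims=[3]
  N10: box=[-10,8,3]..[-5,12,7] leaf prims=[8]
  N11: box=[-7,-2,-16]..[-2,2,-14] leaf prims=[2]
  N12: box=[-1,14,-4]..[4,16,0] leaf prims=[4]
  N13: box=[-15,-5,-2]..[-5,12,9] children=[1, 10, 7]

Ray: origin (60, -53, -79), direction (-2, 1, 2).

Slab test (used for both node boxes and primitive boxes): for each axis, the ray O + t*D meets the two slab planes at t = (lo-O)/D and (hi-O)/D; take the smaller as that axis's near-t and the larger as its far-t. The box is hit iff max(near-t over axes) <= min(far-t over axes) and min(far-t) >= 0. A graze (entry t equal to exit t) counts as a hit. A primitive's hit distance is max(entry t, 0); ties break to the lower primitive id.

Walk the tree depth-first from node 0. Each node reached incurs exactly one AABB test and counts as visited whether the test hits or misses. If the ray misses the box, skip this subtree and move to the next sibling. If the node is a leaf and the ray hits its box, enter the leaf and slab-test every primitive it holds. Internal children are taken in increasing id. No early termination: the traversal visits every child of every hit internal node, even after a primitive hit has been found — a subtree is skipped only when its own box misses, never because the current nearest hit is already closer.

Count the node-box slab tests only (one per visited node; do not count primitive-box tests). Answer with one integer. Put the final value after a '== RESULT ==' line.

Traverse from the root:
N0 x:[19,75/2] y:[33,69] z:[61/2,45] -> hit [33,75/2], descend [2, 4, 5, 13]
  N2 x:[31,36] y:[33,36] z:[63/2,71/2] -> hit [33,71/2], descend [8, 9]
    N8 x:[69/2,36] y:[33,36] z:[63/2,32] -> miss, prune
    N9 x:[31,34] y:[34,36] z:[67/2,71/2] -> hit [34,34] leaf, test {P3@t=34}
  N4 x:[19,67/2] y:[49,55] z:[61/2,67/2] -> miss, prune
  N5 x:[22,61/2] y:[63,69] z:[75/2,45] -> miss, prune
  N13 x:[65/2,75/2] y:[48,65] z:[77/2,44] -> miss, prune

order=[0, 2, 8, 9, 4, 5, 13]  |boxes|=7  |leaves|=1  hit=P3

== RESULT ==
7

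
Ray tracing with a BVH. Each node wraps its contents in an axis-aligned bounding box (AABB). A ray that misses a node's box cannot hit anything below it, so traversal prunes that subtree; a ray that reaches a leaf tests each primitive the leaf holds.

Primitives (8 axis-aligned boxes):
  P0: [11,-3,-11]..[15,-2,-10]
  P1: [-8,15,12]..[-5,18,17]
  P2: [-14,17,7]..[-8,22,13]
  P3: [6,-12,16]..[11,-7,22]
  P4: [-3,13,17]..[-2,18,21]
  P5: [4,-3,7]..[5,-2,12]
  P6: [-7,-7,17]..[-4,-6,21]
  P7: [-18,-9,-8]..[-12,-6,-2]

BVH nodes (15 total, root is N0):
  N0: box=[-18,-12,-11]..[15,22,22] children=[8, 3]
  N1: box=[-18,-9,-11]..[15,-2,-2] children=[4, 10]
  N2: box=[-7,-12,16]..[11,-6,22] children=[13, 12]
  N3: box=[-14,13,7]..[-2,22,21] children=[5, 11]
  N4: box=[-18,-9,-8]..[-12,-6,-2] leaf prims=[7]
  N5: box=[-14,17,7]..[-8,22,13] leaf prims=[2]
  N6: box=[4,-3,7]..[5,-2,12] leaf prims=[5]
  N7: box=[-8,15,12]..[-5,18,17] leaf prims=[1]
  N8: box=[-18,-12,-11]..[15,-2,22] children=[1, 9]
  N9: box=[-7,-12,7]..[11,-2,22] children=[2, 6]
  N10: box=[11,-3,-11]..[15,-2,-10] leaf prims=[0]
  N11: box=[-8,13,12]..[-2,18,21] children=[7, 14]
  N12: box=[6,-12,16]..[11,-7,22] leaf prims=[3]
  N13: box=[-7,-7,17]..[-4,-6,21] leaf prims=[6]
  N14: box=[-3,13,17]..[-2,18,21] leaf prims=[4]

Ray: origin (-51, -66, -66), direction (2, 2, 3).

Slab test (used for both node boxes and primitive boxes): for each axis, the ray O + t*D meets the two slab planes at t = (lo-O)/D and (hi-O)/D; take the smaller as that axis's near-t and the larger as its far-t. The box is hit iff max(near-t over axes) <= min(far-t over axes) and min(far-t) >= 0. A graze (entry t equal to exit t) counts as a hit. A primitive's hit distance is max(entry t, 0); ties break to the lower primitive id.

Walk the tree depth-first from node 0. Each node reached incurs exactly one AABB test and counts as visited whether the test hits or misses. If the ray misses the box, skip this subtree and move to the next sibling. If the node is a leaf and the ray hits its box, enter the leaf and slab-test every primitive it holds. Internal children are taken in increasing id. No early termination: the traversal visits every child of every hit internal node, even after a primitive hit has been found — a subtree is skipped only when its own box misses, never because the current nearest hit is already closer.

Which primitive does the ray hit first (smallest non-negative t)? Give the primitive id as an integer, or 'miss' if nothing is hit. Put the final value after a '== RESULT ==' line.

Trace the traversal:
N0 x:[33/2,33] y:[27,44] z:[55/3,88/3] -> hit [27,88/3], descend [3, 8]
  N3 x:[37/2,49/2] y:[79/2,44] z:[73/3,29] -> miss, prune
  N8 x:[33/2,33] y:[27,32] z:[55/3,88/3] -> hit [27,88/3], descend [1, 9]
    N1 x:[33/2,33] y:[57/2,32] z:[55/3,64/3] -> miss, prune
    N9 x:[22,31] y:[27,32] z:[73/3,88/3] -> hit [27,88/3], descend [2, 6]
      N2 x:[22,31] y:[27,30] z:[82/3,88/3] -> hit [82/3,88/3], descend [12, 13]
        N12 x:[57/2,31] y:[27,59/2] z:[82/3,88/3] -> hit [57/2,88/3] leaf, test {P3@t=57/2}
        N13 x:[22,47/2] y:[59/2,30] z:[83/3,29] -> miss, prune
      N6 x:[55/2,28] y:[63/2,32] z:[73/3,26] -> miss, prune

Summary -> nodes [0, 3, 8, 1, 9, 2, 12, 13, 6]; box-tests=9; leaf-entries=1; first=P3

== RESULT ==
3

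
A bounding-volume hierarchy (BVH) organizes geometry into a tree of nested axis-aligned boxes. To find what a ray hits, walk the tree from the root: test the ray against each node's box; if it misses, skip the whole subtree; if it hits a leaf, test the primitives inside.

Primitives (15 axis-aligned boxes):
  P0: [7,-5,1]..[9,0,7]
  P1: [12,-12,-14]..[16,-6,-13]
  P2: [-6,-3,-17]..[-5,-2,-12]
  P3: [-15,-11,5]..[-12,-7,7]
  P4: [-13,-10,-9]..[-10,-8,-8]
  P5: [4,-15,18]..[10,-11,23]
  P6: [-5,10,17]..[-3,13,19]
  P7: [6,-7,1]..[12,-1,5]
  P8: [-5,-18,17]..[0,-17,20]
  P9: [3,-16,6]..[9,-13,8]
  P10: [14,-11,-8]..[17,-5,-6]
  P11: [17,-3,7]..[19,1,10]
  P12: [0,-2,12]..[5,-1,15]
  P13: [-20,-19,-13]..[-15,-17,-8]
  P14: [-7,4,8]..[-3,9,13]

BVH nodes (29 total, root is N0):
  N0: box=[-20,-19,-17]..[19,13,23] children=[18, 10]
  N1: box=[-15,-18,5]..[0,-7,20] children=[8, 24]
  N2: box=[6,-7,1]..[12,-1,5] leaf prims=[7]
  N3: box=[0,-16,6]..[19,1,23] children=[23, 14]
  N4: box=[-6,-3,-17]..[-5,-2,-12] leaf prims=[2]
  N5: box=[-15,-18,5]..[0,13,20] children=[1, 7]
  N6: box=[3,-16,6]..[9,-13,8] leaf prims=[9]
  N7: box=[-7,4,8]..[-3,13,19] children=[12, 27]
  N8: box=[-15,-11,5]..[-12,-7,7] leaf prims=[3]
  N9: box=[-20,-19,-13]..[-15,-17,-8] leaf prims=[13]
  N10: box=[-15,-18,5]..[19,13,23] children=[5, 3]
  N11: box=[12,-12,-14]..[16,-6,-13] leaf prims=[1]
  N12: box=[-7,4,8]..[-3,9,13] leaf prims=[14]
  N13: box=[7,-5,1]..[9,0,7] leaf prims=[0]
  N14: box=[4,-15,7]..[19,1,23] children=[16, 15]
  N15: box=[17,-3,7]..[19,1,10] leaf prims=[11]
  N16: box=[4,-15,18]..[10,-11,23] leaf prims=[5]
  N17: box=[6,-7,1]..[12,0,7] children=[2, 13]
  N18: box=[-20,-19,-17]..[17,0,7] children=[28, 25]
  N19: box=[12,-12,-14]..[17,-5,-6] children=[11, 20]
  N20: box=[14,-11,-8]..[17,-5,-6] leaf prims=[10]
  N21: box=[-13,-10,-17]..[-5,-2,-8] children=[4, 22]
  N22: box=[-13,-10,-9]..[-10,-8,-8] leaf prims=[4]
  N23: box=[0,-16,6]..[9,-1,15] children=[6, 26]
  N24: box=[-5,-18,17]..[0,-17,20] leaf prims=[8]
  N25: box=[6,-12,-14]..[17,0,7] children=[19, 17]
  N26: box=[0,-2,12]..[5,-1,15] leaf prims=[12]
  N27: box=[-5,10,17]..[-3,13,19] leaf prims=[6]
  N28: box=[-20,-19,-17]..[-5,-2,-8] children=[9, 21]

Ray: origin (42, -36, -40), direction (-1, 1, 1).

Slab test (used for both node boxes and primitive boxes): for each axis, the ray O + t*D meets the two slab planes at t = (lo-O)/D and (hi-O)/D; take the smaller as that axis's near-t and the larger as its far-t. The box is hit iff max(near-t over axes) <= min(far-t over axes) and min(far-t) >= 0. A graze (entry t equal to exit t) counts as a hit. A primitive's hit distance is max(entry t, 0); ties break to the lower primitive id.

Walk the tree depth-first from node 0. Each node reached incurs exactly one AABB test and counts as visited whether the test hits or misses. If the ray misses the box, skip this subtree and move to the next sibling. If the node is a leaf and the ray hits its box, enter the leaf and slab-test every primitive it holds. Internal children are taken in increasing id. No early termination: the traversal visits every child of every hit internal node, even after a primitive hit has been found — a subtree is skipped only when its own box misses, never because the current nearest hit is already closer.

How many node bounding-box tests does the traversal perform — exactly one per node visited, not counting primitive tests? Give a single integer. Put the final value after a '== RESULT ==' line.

Walk:
N0 x:[23,62] y:[17,49] z:[23,63] -> hit [23,49], descend [10, 18]
  N10 x:[23,57] y:[18,49] z:[45,63] -> hit [45,49], descend [3, 5]
    N3 x:[23,42] y:[20,37] z:[46,63] -> miss, prune
    N5 x:[42,57] y:[18,49] z:[45,60] -> hit [45,49], descend [1, 7]
      N1 x:[42,57] y:[18,29] z:[45,60] -> miss, prune
      N7 x:[45,49] y:[40,49] z:[48,59] -> hit [48,49], descend [12, 27]
        N12 x:[45,49] y:[40,45] z:[48,53] -> miss, prune
        N27 x:[45,47] y:[46,49] z:[57,59] -> miss, prune
  N18 x:[25,62] y:[17,36] z:[23,47] -> hit [25,36], descend [25, 28]
    N25 x:[25,36] y:[24,36] z:[26,47] -> hit [26,36], descend [17, 19]
      N17 x:[30,36] y:[29,36] z:[41,47] -> miss, prune
      N19 x:[25,30] y:[24,31] z:[26,34] -> hit [26,30], descend [11, 20]
        N11 x:[26,30] y:[24,30] z:[26,27] -> hit [26,27] leaf, test {P1@t=26}
        N20 x:[25,28] y:[25,31] z:[32,34] -> miss, prune
    N28 x:[47,62] y:[17,34] z:[23,32] -> miss, prune

order=[0, 10, 3, 5, 1, 7, 12, 27, 18, 25, 17, 19, 11, 20, 28]  |boxes|=15  |leaves|=1  hit=P1

== RESULT ==
15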